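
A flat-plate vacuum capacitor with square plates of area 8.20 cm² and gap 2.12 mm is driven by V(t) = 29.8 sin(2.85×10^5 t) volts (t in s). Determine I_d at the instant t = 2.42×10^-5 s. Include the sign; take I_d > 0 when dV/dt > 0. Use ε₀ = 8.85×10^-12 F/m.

2.38×10^-5 A

dE/dt = (V₀ω/d)·cos(ωt) with ωt = 6.897 rad: (29.8)(2.85×10^5)(0.8175)/(2.12×10^-3) = 3.275×10^9 V/(m·s).
I_d = ε₀ A dE/dt = (8.85×10^-12)(8.20×10^-4)(3.275×10^9) = 2.38×10^-5 A.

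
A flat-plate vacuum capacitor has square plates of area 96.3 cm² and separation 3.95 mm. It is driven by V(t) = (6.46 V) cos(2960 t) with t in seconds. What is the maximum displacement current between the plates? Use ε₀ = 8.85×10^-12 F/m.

The displacement current equals the conduction current C dV/dt, which peaks at C V₀ ω.
With C = ε₀A/d = (8.85×10^-12)(9.63×10^-3)/(3.95×10^-3) = 2.158×10^-11 F and ω = 2960 rad/s, I_d,max = (2.158×10^-11)(6.46)(2960) = 4.13×10^-7 A.

4.13×10^-7 A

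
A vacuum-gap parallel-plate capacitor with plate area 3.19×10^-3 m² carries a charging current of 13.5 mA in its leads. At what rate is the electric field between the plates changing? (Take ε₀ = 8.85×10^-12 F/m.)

4.78×10^11 V/(m·s)

By continuity, I_d in the gap equals the 13.5 mA flowing in the wire.
Inverting I_d = ε₀ A dE/dt gives dE/dt = 0.0135 / (8.85×10^-12 · 3.19×10^-3) = 4.78×10^11 V/(m·s).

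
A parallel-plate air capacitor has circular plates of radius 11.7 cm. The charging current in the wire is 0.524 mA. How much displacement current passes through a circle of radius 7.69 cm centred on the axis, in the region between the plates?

No conduction current crosses the gap, so I_d there equals the 5.24×10^-4 A in the leads.
Since J_d is uniform, the enclosed fraction is (r/R)² = 0.4320, giving I_d,enc = 2.26×10^-4 A.

2.26×10^-4 A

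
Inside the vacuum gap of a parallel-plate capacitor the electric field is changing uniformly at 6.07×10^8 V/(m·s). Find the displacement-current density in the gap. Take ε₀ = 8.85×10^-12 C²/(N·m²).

J_d = ε₀ dE/dt = (8.85×10^-12)(6.07×10^8) = 5.37×10^-3 A/m².

5.37×10^-3 A/m²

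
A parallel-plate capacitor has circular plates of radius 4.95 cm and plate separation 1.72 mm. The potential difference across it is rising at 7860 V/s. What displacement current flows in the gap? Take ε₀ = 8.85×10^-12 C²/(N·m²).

The displacement current equals the charging current C dV/dt. With C = ε₀A/d = (8.85×10^-12)(7.698×10^-3)/(1.72×10^-3) = 3.961×10^-11 F, I_d = (3.961×10^-11)(7860) = 3.11×10^-7 A.

3.11×10^-7 A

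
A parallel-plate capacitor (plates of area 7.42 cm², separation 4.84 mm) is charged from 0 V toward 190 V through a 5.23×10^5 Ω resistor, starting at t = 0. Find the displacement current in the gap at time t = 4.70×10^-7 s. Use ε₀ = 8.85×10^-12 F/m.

C = ε₀A/d = (8.85×10^-12)(7.42×10^-4)/(4.84×10^-3) = 1.357×10^-12 F, so τ = RC = 7.097×10^-7 s.
The conduction current is I(t) = (V₀/R) e^(−t/τ), and the displacement current between the plates equals it.
t/τ = 0.6623; I_d = (190/5.23×10^5) · e^(−0.6623) = (3.633×10^-4)(0.5157) = 1.87×10^-4 A.

1.87×10^-4 A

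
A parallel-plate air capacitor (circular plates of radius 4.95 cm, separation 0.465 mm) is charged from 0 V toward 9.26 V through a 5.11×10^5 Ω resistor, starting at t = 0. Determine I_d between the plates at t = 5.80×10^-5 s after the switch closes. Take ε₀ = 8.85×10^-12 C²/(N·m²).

With C = ε₀A/d = (8.85×10^-12)(7.698×10^-3)/(4.65×10^-4) = 1.465×10^-10 F, the time constant is τ = RC = 7.486×10^-5 s, so t/τ = 0.7748 and e^(−t/τ) = 0.4608.
I_d = I_cond = (V₀/R) e^(−t/τ) = (1.812×10^-5)(0.4608) = 8.35×10^-6 A.

8.35×10^-6 A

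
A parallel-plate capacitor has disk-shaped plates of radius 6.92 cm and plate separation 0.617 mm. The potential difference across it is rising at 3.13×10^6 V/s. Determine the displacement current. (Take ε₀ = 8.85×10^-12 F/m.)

6.75×10^-4 A

The field between the plates is E = V/d, so dE/dt = (3.13×10^6)/(6.17×10^-4 m) = 5.073×10^9 V/(m·s).
I_d = ε₀ A (dE/dt) = (8.85×10^-12)(0.01504)(5.073×10^9) = 6.75×10^-4 A.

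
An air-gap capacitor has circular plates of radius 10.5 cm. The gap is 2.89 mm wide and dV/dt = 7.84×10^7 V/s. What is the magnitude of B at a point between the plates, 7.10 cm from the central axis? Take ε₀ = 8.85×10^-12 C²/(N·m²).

With E = V/d, dE/dt = 2.713×10^10 V/(m·s) and πR² = 0.03464 m², giving I_d = ε₀ πR² dE/dt = 8.317×10^-3 A.
An Ampèrian loop of radius r encloses a fraction (r/R)² of I_d. Then B·2πr = μ₀ I_d (r/R)², giving B = μ₀ I_d r/(2πR²) = 1.07×10^-8 T.

1.07×10^-8 T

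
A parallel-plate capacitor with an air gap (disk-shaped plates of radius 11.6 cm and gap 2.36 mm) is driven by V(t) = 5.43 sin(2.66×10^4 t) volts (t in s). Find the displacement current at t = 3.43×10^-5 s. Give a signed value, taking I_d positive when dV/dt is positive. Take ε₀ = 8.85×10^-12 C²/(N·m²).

dE/dt = (V₀ω/d)·cos(ωt) with ωt = 0.91238 rad: (5.43)(2.66×10^4)(0.6119)/(2.36×10^-3) = 3.745×10^7 V/(m·s).
I_d = ε₀ A dE/dt = (8.85×10^-12)(0.04227)(3.745×10^7) = 1.40×10^-5 A.

1.40×10^-5 A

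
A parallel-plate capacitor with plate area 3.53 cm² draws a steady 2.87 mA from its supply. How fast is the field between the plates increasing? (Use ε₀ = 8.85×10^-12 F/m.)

9.19×10^11 V/(m·s)

By continuity, I_d in the gap equals the 2.87 mA flowing in the wire.
Since I_d = ε₀ A dE/dt, dE/dt = I_d/(ε₀A) = (2.87×10^-3)/((8.85×10^-12)(3.53×10^-4)) = 9.19×10^11 V/(m·s).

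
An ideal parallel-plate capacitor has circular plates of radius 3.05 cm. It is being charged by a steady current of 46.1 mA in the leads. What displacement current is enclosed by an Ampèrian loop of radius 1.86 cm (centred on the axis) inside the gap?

Between the plates the displacement current equals the wire current: I_d = 46.1 mA = 0.0461 A.
Through an area πr² the displacement current is I_d·(πr²/πR²) = I_d (r/R)² = 0.0171 A.

0.0171 A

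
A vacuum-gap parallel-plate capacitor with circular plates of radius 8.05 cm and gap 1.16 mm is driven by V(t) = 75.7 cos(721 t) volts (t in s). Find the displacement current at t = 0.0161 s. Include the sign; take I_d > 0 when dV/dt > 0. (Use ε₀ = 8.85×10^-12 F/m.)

6.94×10^-6 A

dE/dt = (V₀ω/d)·−sin(ωt) with ωt = 11.6081 rad: (75.7)(721)(0.8182)/(1.16×10^-3) = 3.850×10^7 V/(m·s).
I_d = ε₀ A dE/dt = (8.85×10^-12)(0.02036)(3.850×10^7) = 6.94×10^-6 A.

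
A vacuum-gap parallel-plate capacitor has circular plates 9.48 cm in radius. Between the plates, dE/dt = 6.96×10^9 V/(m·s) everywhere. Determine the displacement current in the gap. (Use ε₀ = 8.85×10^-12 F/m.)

I_d = ε₀ A (dE/dt) = (8.85×10^-12)(0.02823 m²)(6.96×10^9) = 1.74×10^-3 A.

1.74×10^-3 A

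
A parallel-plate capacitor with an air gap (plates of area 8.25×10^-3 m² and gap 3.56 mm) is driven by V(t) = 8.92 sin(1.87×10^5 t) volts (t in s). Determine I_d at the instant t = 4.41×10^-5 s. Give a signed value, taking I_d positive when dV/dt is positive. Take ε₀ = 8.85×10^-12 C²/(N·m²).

dE/dt = (V₀ω/d)·cos(ωt) with ωt = 8.2467 rad: (8.92)(1.87×10^5)(-0.3827)/(3.56×10^-3) = -1.793×10^8 V/(m·s).
I_d = ε₀ A dE/dt = (8.85×10^-12)(8.25×10^-3)(-1.793×10^8) = -1.31×10^-5 A.

-1.31×10^-5 A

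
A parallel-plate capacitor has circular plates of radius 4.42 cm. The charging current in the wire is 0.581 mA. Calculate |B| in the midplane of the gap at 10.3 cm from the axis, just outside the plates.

1.13×10^-9 T

No conduction current crosses the gap, so I_d there equals the 5.81×10^-4 A in the leads.
With r > R the enclosed displacement current is the full I_d; B = μ₀ I_d / (2πr) = 1.13×10^-9 T.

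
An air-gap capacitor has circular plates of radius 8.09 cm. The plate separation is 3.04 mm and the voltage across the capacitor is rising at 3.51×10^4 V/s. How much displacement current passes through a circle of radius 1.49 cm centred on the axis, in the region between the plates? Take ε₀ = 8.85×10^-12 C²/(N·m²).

7.13×10^-8 A

dE/dt = (dV/dt)/d = 1.155×10^7 V/(m·s); I_d = ε₀(πR²)(dE/dt) = (8.85×10^-12)(0.02056)(1.155×10^7) = 2.102×10^-6 A.
Since J_d is uniform, the enclosed fraction is (r/R)² = 0.03392, giving I_d,enc = 7.13×10^-8 A.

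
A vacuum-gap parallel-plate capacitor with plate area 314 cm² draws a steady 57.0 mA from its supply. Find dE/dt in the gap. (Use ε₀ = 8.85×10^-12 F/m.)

2.05×10^11 V/(m·s)

The displacement current between the plates equals the conduction current, I_d = 57.0 mA.
Inverting I_d = ε₀ A dE/dt gives dE/dt = 0.0570 / (8.85×10^-12 · 0.0314) = 2.05×10^11 V/(m·s).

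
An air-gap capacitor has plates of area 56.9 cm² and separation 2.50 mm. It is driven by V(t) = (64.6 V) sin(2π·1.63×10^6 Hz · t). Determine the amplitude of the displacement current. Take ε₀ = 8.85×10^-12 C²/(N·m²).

(dE/dt)_max = V₀ω/d = 2.646×10^11 V/(m·s); ω = 2πf = 1.024×10^7 rad/s.
I_d,max = ε₀ A (dE/dt)_max = (8.85×10^-12)(5.69×10^-3)(2.646×10^11) = 0.0133 A.

0.0133 A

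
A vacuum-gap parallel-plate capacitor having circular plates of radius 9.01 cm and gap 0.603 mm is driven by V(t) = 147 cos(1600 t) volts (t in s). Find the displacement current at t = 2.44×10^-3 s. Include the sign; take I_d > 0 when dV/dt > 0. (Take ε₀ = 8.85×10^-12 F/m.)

dV/dt = (147)(1600)·−sin(3.904) = 1.624×10^5 V/s.
I_d = C dV/dt with C = ε₀A/d = (8.85×10^-12)(0.02550)/(6.03×10^-4) = 3.743×10^-10 F, so I_d = (3.743×10^-10)(1.624×10^5) = 6.08×10^-5 A.

6.08×10^-5 A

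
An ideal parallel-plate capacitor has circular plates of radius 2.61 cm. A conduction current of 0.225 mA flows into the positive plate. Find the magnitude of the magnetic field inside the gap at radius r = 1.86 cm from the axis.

Between the plates the displacement current equals the wire current: I_d = 0.225 mA = 2.25×10^-4 A.
An Ampèrian loop of radius r encloses a fraction (r/R)² of I_d. Then B·2πr = μ₀ I_d (r/R)², giving B = μ₀ I_d r/(2πR²) = 1.23×10^-9 T.

1.23×10^-9 T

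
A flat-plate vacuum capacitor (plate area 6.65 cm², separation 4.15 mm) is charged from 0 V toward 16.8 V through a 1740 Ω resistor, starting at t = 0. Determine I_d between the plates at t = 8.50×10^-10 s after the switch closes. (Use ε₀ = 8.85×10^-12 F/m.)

6.84×10^-3 A

C = ε₀A/d = (8.85×10^-12)(6.65×10^-4)/(4.15×10^-3) = 1.418×10^-12 F, so τ = RC = 2.467×10^-9 s.
The conduction current is I(t) = (V₀/R) e^(−t/τ), and the displacement current between the plates equals it.
t/τ = 0.3445; I_d = (16.8/1740) · e^(−0.3445) = (9.655×10^-3)(0.7086) = 6.84×10^-3 A.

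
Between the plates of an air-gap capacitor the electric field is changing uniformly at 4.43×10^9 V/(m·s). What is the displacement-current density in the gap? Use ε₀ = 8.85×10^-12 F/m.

0.0392 A/m²

The displacement-current density is ε₀ ∂E/∂t = (8.85×10^-12)(4.43×10^9) = 0.0392 A/m².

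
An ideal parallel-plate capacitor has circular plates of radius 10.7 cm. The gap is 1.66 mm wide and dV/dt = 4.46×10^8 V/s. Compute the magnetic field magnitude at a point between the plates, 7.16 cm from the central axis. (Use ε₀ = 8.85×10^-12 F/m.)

With E = V/d, dE/dt = 2.687×10^11 V/(m·s) and πR² = 0.03597 m², giving I_d = ε₀ πR² dE/dt = 0.08554 A.
For r < R the Ampère–Maxwell law gives B(2πr) = μ₀ I_d (r²/R²), so B = μ₀ I_d r/(2πR²) = (4π×10^-7)(0.08554)(0.0716)/(2π·0.107²) = 1.07×10^-7 T.

1.07×10^-7 T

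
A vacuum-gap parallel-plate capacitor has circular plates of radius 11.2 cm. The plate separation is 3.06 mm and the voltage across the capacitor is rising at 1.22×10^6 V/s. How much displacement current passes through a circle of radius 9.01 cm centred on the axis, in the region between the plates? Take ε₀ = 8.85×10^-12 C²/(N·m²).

9.00×10^-5 A

dE/dt = (dV/dt)/d = 3.987×10^8 V/(m·s); I_d = ε₀(πR²)(dE/dt) = (8.85×10^-12)(0.03941)(3.987×10^8) = 1.391×10^-4 A.
The field is uniform, so I_d,enc = I_d (r/R)² = (1.391×10^-4)(9.01/11.2)² = 9.00×10^-5 A.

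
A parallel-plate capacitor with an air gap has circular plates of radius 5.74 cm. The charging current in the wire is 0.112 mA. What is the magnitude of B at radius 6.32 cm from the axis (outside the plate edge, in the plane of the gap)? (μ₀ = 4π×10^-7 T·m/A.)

No conduction current crosses the gap, so I_d there equals the 1.12×10^-4 A in the leads.
Outside the plates the loop encloses all of I_d, so B·2πr = μ₀ I_d and B = 3.54×10^-10 T.

3.54×10^-10 T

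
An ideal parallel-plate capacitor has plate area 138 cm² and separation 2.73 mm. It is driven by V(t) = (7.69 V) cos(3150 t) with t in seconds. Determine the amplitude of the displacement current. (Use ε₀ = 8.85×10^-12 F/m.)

The displacement current equals the conduction current C dV/dt, which peaks at C V₀ ω.
With C = ε₀A/d = (8.85×10^-12)(0.0138)/(2.73×10^-3) = 4.474×10^-11 F and ω = 3150 rad/s, I_d,max = (4.474×10^-11)(7.69)(3150) = 1.08×10^-6 A.

1.08×10^-6 A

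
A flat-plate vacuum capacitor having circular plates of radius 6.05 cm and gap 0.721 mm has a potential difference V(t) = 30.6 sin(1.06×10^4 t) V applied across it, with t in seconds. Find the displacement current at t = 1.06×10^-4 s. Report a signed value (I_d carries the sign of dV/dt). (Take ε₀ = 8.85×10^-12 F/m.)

dV/dt = (30.6)(1.06×10^4)·cos(1.1236) = 1.403×10^5 V/s.
I_d = C dV/dt with C = ε₀A/d = (8.85×10^-12)(0.01150)/(7.21×10^-4) = 1.412×10^-10 F, so I_d = (1.412×10^-10)(1.403×10^5) = 1.98×10^-5 A.

1.98×10^-5 A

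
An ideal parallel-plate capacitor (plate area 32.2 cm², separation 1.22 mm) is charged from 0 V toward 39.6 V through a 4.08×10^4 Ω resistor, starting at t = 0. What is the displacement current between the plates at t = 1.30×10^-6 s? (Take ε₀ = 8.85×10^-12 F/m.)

2.48×10^-4 A

With C = ε₀A/d = (8.85×10^-12)(3.22×10^-3)/(1.22×10^-3) = 2.336×10^-11 F, the time constant is τ = RC = 9.531×10^-7 s, so t/τ = 1.364 and e^(−t/τ) = 0.2556.
I_d = I_cond = (V₀/R) e^(−t/τ) = (9.706×10^-4)(0.2556) = 2.48×10^-4 A.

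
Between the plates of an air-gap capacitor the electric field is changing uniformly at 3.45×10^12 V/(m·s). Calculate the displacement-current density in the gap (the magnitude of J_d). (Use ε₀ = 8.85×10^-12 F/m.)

30.5 A/m²

J_d = ε₀ ∂E/∂t, so J_d = 30.5 A/m².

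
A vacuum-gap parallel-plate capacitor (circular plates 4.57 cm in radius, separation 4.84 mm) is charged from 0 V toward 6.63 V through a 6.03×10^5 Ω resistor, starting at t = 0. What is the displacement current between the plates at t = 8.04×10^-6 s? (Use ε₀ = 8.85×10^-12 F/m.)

3.62×10^-6 A

C = ε₀A/d = (8.85×10^-12)(6.561×10^-3)/(4.84×10^-3) = 1.200×10^-11 F, so τ = RC = 7.236×10^-6 s.
The conduction current is I(t) = (V₀/R) e^(−t/τ), and the displacement current between the plates equals it.
t/τ = 1.111; I_d = (6.63/6.03×10^5) · e^(−1.111) = (1.100×10^-5)(0.3292) = 3.62×10^-6 A.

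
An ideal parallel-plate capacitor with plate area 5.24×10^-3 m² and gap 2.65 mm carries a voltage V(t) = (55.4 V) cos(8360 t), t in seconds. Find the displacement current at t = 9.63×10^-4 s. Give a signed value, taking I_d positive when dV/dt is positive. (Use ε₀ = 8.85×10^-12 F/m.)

-7.95×10^-6 A

dV/dt = (55.4)(8360)·−sin(8.05068) = -4.542×10^5 V/s.
I_d = C dV/dt with C = ε₀A/d = (8.85×10^-12)(5.24×10^-3)/(2.65×10^-3) = 1.750×10^-11 F, so I_d = (1.750×10^-11)(-4.542×10^5) = -7.95×10^-6 A.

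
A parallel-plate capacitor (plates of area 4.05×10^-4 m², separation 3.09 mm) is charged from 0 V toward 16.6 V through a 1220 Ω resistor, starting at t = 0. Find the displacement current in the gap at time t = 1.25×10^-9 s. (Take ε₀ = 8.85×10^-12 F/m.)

With C = ε₀A/d = (8.85×10^-12)(4.05×10^-4)/(3.09×10^-3) = 1.160×10^-12 F, the time constant is τ = RC = 1.415×10^-9 s, so t/τ = 0.8834 and e^(−t/τ) = 0.4134.
I_d = I_cond = (V₀/R) e^(−t/τ) = (0.01361)(0.4134) = 5.63×10^-3 A.

5.63×10^-3 A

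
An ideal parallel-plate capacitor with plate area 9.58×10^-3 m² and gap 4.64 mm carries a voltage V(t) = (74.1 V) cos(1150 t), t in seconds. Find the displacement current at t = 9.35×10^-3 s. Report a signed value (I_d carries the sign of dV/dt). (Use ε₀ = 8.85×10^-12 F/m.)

dV/dt = (74.1)(1150)·−sin(10.7525) = 8.271×10^4 V/s.
I_d = C dV/dt with C = ε₀A/d = (8.85×10^-12)(9.58×10^-3)/(4.64×10^-3) = 1.827×10^-11 F, so I_d = (1.827×10^-11)(8.271×10^4) = 1.51×10^-6 A.

1.51×10^-6 A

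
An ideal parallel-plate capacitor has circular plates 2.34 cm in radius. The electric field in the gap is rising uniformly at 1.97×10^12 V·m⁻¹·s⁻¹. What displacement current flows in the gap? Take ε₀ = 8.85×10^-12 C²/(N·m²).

With a uniform field, Φ_E = EA, so I_d = ε₀ A dE/dt = 0.0300 A.

0.0300 A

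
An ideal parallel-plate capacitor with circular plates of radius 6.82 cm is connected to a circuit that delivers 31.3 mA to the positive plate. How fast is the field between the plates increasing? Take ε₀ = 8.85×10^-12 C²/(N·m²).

2.42×10^11 V/(m·s)

Charge continuity gives I_d = I = 0.0313 A between the plates.
Since I_d = ε₀ A dE/dt, dE/dt = I_d/(ε₀A) = (0.0313)/((8.85×10^-12)(0.01461)) = 2.42×10^11 V/(m·s).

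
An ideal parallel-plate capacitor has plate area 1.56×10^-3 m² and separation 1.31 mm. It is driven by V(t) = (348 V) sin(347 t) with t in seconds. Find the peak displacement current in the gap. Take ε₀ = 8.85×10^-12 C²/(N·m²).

1.27×10^-6 A

The displacement current equals the conduction current C dV/dt, which peaks at C V₀ ω.
With C = ε₀A/d = (8.85×10^-12)(1.56×10^-3)/(1.31×10^-3) = 1.054×10^-11 F and ω = 347 rad/s, I_d,max = (1.054×10^-11)(348)(347) = 1.27×10^-6 A.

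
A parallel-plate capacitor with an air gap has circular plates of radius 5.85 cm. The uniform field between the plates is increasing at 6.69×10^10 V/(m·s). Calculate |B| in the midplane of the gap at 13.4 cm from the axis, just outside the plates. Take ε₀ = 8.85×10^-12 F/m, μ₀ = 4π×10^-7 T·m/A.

I_d = ε₀ dΦ_E/dt = ε₀ πR² (dE/dt) = (8.85×10^-12)(0.01075)(6.69×10^10) = 6.365×10^-3 A through the full plate area.
For r ≥ R the full I_d is enclosed: B = μ₀ I_d/(2πr) = (4π×10^-7)(6.365×10^-3)/(2π·0.134) = 9.50×10^-9 T.

9.50×10^-9 T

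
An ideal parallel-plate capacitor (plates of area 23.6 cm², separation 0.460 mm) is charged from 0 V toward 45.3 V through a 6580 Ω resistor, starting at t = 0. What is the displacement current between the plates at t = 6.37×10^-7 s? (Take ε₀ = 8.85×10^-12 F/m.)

8.16×10^-4 A

C = ε₀A/d = (8.85×10^-12)(2.36×10^-3)/(4.60×10^-4) = 4.540×10^-11 F and τ = RC = 2.987×10^-7 s. I_d in the gap equals the RC charging current.
I_d(t) = (V₀/R) e^(−t/τ) = 6.884×10^-3 · e^(−2.133) = 8.16×10^-4 A.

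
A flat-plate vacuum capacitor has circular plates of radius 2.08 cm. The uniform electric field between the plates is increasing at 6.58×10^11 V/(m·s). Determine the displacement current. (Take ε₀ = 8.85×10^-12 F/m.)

The displacement current is ε₀ times dΦ_E/dt = ε₀ A dE/dt = (8.85×10^-12)(1.359×10^-3)(6.58×10^11) = 7.91×10^-3 A.

7.91×10^-3 A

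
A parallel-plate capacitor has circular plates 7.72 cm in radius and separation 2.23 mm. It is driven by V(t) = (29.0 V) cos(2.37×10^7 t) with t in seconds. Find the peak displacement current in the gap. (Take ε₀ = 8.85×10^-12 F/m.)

(dE/dt)_max = V₀ω/d = 3.082×10^11 V/(m·s); ω = 2.37×10^7 rad/s.
I_d,max = ε₀ A (dE/dt)_max = (8.85×10^-12)(0.01872)(3.082×10^11) = 0.0511 A.

0.0511 A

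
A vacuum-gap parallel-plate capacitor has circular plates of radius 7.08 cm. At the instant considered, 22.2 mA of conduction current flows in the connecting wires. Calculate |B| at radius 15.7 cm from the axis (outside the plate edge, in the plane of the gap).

2.83×10^-8 T

By continuity the displacement current in the gap matches the conduction current: I_d = 0.0222 A.
For r ≥ R the full I_d is enclosed: B = μ₀ I_d/(2πr) = (4π×10^-7)(0.0222)/(2π·0.157) = 2.83×10^-8 T.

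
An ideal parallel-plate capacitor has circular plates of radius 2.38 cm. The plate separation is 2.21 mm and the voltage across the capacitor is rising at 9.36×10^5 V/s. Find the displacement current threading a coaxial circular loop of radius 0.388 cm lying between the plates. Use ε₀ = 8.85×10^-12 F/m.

With E = V/d, dE/dt = 4.235×10^8 V/(m·s) and πR² = 1.780×10^-3 m², giving I_d = ε₀ πR² dE/dt = 6.671×10^-6 A.
Since J_d is uniform, the enclosed fraction is (r/R)² = 0.02658, giving I_d,enc = 1.77×10^-7 A.

1.77×10^-7 A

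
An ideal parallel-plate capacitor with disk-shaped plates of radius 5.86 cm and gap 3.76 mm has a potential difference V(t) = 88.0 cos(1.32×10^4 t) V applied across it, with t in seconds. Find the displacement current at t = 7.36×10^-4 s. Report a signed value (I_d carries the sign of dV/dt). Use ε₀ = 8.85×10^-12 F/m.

dV/dt = (88.0)(1.32×10^4)·−sin(9.7152) = 3.326×10^5 V/s.
I_d = C dV/dt with C = ε₀A/d = (8.85×10^-12)(0.01079)/(3.76×10^-3) = 2.540×10^-11 F, so I_d = (2.540×10^-11)(3.326×10^5) = 8.45×10^-6 A.

8.45×10^-6 A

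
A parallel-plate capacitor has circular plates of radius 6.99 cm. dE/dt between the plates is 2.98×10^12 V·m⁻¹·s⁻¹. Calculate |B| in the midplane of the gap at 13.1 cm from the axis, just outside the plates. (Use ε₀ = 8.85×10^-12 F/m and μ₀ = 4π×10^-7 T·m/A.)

Through the whole plate area (πR² = 0.01535 m²), I_d = ε₀ πR² dE/dt = 0.4048 A.
With r > R the enclosed displacement current is the full I_d; B = μ₀ I_d / (2πr) = 6.18×10^-7 T.

6.18×10^-7 T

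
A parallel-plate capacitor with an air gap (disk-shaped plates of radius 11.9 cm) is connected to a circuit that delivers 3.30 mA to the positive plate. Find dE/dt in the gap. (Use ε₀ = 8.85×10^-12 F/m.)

Charge continuity gives I_d = I = 3.30×10^-3 A between the plates.
Since I_d = ε₀ A dE/dt, dE/dt = I_d/(ε₀A) = (3.30×10^-3)/((8.85×10^-12)(0.04449)) = 8.38×10^9 V/(m·s).

8.38×10^9 V/(m·s)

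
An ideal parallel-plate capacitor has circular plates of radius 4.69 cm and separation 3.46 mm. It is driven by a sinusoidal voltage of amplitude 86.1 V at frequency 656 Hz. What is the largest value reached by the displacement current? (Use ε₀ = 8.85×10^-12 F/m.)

(dE/dt)_max = V₀ω/d = 1.026×10^8 V/(m·s); ω = 2πf = 4122 rad/s.
I_d,max = ε₀ A (dE/dt)_max = (8.85×10^-12)(6.910×10^-3)(1.026×10^8) = 6.27×10^-6 A.

6.27×10^-6 A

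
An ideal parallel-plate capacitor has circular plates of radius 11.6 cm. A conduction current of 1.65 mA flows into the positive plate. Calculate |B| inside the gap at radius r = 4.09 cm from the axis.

1.00×10^-9 T

Between the plates the displacement current equals the wire current: I_d = 1.65 mA = 1.65×10^-3 A.
For r < R the Ampère–Maxwell law gives B(2πr) = μ₀ I_d (r²/R²), so B = μ₀ I_d r/(2πR²) = (4π×10^-7)(1.65×10^-3)(0.0409)/(2π·0.116²) = 1.00×10^-9 T.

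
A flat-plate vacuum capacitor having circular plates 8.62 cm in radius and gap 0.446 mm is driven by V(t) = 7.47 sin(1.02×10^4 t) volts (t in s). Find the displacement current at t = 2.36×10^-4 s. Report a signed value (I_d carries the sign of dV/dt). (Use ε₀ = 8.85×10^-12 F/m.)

dV/dt = (7.47)(1.02×10^4)·cos(2.4072) = -5.655×10^4 V/s.
I_d = C dV/dt with C = ε₀A/d = (8.85×10^-12)(0.02334)/(4.46×10^-4) = 4.631×10^-10 F, so I_d = (4.631×10^-10)(-5.655×10^4) = -2.62×10^-5 A.

-2.62×10^-5 A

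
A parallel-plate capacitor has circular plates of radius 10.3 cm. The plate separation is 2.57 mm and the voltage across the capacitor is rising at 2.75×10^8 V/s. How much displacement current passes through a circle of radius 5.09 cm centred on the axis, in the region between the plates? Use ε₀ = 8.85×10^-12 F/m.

With E = V/d, dE/dt = 1.070×10^11 V/(m·s) and πR² = 0.03333 m², giving I_d = ε₀ πR² dE/dt = 0.03156 A.
The field is uniform, so I_d,enc = I_d (r/R)² = (0.03156)(5.09/10.3)² = 7.71×10^-3 A.

7.71×10^-3 A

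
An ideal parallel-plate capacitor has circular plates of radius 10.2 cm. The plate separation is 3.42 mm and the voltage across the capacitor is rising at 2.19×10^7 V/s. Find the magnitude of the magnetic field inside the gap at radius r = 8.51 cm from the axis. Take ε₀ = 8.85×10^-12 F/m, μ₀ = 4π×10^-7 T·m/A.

3.03×10^-9 T

With E = V/d, dE/dt = 6.404×10^9 V/(m·s) and πR² = 0.03269 m², giving I_d = ε₀ πR² dE/dt = 1.853×10^-3 A.
An Ampèrian loop of radius r encloses a fraction (r/R)² of I_d. Then B·2πr = μ₀ I_d (r/R)², giving B = μ₀ I_d r/(2πR²) = 3.03×10^-9 T.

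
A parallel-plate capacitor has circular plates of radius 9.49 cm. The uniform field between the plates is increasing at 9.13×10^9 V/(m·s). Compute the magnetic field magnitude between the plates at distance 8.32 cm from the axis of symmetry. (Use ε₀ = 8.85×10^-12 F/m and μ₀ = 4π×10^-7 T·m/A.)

4.22×10^-9 T

I_d = ε₀ dΦ_E/dt = ε₀ πR² (dE/dt) = (8.85×10^-12)(0.02829)(9.13×10^9) = 2.286×10^-3 A through the full plate area.
For r < R the Ampère–Maxwell law gives B(2πr) = μ₀ I_d (r²/R²), so B = μ₀ I_d r/(2πR²) = (4π×10^-7)(2.286×10^-3)(0.0832)/(2π·0.0949²) = 4.22×10^-9 T.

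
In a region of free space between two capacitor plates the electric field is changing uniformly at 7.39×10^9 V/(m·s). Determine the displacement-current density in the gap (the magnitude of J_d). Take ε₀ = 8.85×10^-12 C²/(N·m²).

0.0654 A/m²

J_d = ε₀ ∂E/∂t, so J_d = 0.0654 A/m².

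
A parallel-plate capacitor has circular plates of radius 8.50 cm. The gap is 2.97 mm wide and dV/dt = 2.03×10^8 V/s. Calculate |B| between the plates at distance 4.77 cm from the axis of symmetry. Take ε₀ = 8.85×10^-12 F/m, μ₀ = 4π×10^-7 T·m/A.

I_d = C dV/dt with C = ε₀πR²/d = 6.764×10^-11 F, so I_d = (6.764×10^-11)(2.03×10^8) = 0.01373 A.
∮B·dl = μ₀ I_d,enc with I_d,enc = I_d r²/R² = 4.324×10^-3 A; so B = μ₀ I_d,enc/(2πr) = 1.81×10^-8 T.

1.81×10^-8 T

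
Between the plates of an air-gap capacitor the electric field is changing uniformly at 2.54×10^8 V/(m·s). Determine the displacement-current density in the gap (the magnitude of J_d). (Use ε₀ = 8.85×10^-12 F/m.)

The displacement-current density is ε₀ ∂E/∂t = (8.85×10^-12)(2.54×10^8) = 2.25×10^-3 A/m².

2.25×10^-3 A/m²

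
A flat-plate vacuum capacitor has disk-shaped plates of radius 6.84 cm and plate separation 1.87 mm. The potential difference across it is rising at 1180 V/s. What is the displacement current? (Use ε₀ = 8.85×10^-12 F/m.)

8.21×10^-8 A

The field between the plates is E = V/d, so dE/dt = (1180)/(1.87×10^-3 m) = 6.310×10^5 V/(m·s).
I_d = ε₀ A (dE/dt) = (8.85×10^-12)(0.01470)(6.310×10^5) = 8.21×10^-8 A.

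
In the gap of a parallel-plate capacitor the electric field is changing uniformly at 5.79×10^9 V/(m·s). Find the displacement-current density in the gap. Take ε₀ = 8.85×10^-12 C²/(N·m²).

0.0512 A/m²

J_d = ε₀ dE/dt = (8.85×10^-12)(5.79×10^9) = 0.0512 A/m².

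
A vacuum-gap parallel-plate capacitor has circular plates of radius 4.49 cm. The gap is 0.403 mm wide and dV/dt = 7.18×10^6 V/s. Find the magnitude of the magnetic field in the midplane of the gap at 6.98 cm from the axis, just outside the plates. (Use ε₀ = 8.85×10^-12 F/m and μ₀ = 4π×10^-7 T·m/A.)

dE/dt = (dV/dt)/d = 1.782×10^10 V/(m·s); I_d = ε₀(πR²)(dE/dt) = (8.85×10^-12)(6.333×10^-3)(1.782×10^10) = 9.988×10^-4 A.
For r ≥ R the full I_d is enclosed: B = μ₀ I_d/(2πr) = (4π×10^-7)(9.988×10^-4)/(2π·0.0698) = 2.86×10^-9 T.

2.86×10^-9 T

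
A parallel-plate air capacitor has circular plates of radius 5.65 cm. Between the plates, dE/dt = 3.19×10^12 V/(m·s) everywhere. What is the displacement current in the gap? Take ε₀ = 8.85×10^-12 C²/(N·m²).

0.283 A

The displacement current is ε₀ times dΦ_E/dt = ε₀ A dE/dt = (8.85×10^-12)(0.01003)(3.19×10^12) = 0.283 A.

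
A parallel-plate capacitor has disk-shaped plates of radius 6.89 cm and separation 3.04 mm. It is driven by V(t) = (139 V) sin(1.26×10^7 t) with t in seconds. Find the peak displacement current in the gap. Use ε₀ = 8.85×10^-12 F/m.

0.0760 A

The displacement current equals the conduction current C dV/dt, which peaks at C V₀ ω.
With C = ε₀A/d = (8.85×10^-12)(0.01491)/(3.04×10^-3) = 4.341×10^-11 F and ω = 1.26×10^7 rad/s, I_d,max = (4.341×10^-11)(139)(1.26×10^7) = 0.0760 A.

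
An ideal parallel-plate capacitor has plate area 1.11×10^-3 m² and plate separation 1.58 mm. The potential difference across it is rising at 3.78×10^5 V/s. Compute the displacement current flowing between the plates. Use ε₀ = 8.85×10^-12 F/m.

E = V/d so dE/dt = (dV/dt)/d = 2.392×10^8 V/(m·s), and I_d = ε₀ A dE/dt = (8.85×10^-12)(1.11×10^-3)(2.392×10^8) = 2.35×10^-6 A.

2.35×10^-6 A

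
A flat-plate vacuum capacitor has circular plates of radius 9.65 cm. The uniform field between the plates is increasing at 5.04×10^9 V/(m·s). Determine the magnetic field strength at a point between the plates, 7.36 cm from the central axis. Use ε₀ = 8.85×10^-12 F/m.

I_d = ε₀ dΦ_E/dt = ε₀ πR² (dE/dt) = (8.85×10^-12)(0.02926)(5.04×10^9) = 1.305×10^-3 A through the full plate area.
For r < R the Ampère–Maxwell law gives B(2πr) = μ₀ I_d (r²/R²), so B = μ₀ I_d r/(2πR²) = (4π×10^-7)(1.305×10^-3)(0.0736)/(2π·0.0965²) = 2.06×10^-9 T.

2.06×10^-9 T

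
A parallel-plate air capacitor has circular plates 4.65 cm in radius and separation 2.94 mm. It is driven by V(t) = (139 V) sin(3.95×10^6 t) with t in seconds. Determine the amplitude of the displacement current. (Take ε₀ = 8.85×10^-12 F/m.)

0.0112 A

The displacement current equals the conduction current C dV/dt, which peaks at C V₀ ω.
With C = ε₀A/d = (8.85×10^-12)(6.793×10^-3)/(2.94×10^-3) = 2.045×10^-11 F and ω = 3.95×10^6 rad/s, I_d,max = (2.045×10^-11)(139)(3.95×10^6) = 0.0112 A.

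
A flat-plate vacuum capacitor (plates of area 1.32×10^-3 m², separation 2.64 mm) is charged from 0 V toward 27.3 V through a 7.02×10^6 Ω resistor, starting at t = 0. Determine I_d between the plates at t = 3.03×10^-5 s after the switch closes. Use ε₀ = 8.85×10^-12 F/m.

1.47×10^-6 A

C = ε₀A/d = (8.85×10^-12)(1.32×10^-3)/(2.64×10^-3) = 4.425×10^-12 F and τ = RC = 3.106×10^-5 s. I_d in the gap equals the RC charging current.
I_d(t) = (V₀/R) e^(−t/τ) = 3.889×10^-6 · e^(−0.9755) = 1.47×10^-6 A.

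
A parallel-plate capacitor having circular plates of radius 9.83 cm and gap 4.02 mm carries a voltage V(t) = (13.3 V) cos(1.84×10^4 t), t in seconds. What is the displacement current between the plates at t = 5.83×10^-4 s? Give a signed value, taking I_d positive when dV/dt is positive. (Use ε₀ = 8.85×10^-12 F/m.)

dV/dt = (13.3)(1.84×10^4)·−sin(10.7272) = 2.360×10^5 V/s.
I_d = C dV/dt with C = ε₀A/d = (8.85×10^-12)(0.03036)/(4.02×10^-3) = 6.684×10^-11 F, so I_d = (6.684×10^-11)(2.360×10^5) = 1.58×10^-5 A.

1.58×10^-5 A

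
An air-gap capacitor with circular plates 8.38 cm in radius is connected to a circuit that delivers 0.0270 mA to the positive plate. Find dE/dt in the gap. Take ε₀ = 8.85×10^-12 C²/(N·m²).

1.38×10^8 V/(m·s)

The displacement current between the plates equals the conduction current, I_d = 0.0270 mA.
Since I_d = ε₀ A dE/dt, dE/dt = I_d/(ε₀A) = (2.70×10^-5)/((8.85×10^-12)(0.02206)) = 1.38×10^8 V/(m·s).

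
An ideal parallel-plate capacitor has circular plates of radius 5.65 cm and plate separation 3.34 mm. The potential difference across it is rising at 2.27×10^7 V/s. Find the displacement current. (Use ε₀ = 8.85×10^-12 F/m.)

C = ε₀A/d = (8.85×10^-12)(0.01003)/(3.34×10^-3) = 2.658×10^-11 F.
I_d = C dV/dt = (2.658×10^-11)(2.27×10^7) = 6.03×10^-4 A.

6.03×10^-4 A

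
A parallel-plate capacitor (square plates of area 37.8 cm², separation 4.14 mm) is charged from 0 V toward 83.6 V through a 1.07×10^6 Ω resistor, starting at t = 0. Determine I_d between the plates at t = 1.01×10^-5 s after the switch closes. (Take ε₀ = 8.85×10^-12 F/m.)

2.43×10^-5 A

C = ε₀A/d = (8.85×10^-12)(3.78×10^-3)/(4.14×10^-3) = 8.080×10^-12 F and τ = RC = 8.646×10^-6 s. I_d in the gap equals the RC charging current.
I_d(t) = (V₀/R) e^(−t/τ) = 7.813×10^-5 · e^(−1.168) = 2.43×10^-5 A.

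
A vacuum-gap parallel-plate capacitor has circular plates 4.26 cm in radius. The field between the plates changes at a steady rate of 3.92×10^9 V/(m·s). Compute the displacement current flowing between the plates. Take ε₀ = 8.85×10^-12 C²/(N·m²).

1.98×10^-4 A

The displacement current is ε₀ times dΦ_E/dt = ε₀ A dE/dt = (8.85×10^-12)(5.701×10^-3)(3.92×10^9) = 1.98×10^-4 A.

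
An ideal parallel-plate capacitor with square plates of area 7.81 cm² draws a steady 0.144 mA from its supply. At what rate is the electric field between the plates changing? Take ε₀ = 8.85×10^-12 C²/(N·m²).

Charge continuity gives I_d = I = 1.44×10^-4 A between the plates.
Inverting I_d = ε₀ A dE/dt gives dE/dt = 1.44×10^-4 / (8.85×10^-12 · 7.81×10^-4) = 2.08×10^10 V/(m·s).

2.08×10^10 V/(m·s)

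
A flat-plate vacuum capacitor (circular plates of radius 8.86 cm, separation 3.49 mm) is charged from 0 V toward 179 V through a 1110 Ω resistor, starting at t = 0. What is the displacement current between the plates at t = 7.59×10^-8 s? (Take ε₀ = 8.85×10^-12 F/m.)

C = ε₀A/d = (8.85×10^-12)(0.02466)/(3.49×10^-3) = 6.253×10^-11 F and τ = RC = 6.941×10^-8 s. I_d in the gap equals the RC charging current.
I_d(t) = (V₀/R) e^(−t/τ) = 0.1613 · e^(−1.094) = 0.0540 A.

0.0540 A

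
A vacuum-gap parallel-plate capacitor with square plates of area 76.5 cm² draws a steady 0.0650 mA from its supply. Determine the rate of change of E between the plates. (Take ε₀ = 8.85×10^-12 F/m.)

Charge continuity gives I_d = I = 6.50×10^-5 A between the plates.
Inverting I_d = ε₀ A dE/dt gives dE/dt = 6.50×10^-5 / (8.85×10^-12 · 7.65×10^-3) = 9.60×10^8 V/(m·s).

9.60×10^8 V/(m·s)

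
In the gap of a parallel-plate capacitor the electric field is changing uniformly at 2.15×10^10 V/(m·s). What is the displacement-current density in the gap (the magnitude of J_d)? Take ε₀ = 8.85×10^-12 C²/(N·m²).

The displacement-current density is ε₀ ∂E/∂t = (8.85×10^-12)(2.15×10^10) = 0.190 A/m².

0.190 A/m²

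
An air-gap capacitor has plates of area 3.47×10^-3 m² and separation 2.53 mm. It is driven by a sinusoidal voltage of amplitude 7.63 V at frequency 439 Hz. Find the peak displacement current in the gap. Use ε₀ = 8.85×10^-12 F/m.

The displacement current equals the conduction current C dV/dt, which peaks at C V₀ ω.
With C = ε₀A/d = (8.85×10^-12)(3.47×10^-3)/(2.53×10^-3) = 1.214×10^-11 F and ω = 2πf = 2758 rad/s, I_d,max = (1.214×10^-11)(7.63)(2758) = 2.55×10^-7 A.

2.55×10^-7 A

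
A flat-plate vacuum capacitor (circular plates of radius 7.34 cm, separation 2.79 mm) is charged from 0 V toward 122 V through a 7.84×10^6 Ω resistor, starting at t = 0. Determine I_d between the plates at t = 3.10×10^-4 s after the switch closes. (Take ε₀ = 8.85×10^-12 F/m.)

7.45×10^-6 A

C = ε₀A/d = (8.85×10^-12)(0.01693)/(2.79×10^-3) = 5.370×10^-11 F, so τ = RC = 4.210×10^-4 s.
The conduction current is I(t) = (V₀/R) e^(−t/τ), and the displacement current between the plates equals it.
t/τ = 0.7363; I_d = (122/7.84×10^6) · e^(−0.7363) = (1.556×10^-5)(0.4789) = 7.45×10^-6 A.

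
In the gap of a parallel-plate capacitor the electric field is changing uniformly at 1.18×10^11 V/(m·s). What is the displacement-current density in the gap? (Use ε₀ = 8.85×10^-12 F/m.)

1.04 A/m²

J_d = ε₀ ∂E/∂t, so J_d = 1.04 A/m².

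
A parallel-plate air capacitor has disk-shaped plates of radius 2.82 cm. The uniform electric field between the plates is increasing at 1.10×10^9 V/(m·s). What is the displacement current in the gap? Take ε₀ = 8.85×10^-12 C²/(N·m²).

The displacement current is ε₀ times dΦ_E/dt = ε₀ A dE/dt = (8.85×10^-12)(2.498×10^-3)(1.10×10^9) = 2.43×10^-5 A.

2.43×10^-5 A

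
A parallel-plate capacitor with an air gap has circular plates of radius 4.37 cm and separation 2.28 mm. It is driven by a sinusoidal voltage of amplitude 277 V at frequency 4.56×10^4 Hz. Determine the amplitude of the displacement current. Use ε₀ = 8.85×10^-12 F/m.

The displacement current equals the conduction current C dV/dt, which peaks at C V₀ ω.
With C = ε₀A/d = (8.85×10^-12)(5.999×10^-3)/(2.28×10^-3) = 2.329×10^-11 F and ω = 2πf = 2.865×10^5 rad/s, I_d,max = (2.329×10^-11)(277)(2.865×10^5) = 1.85×10^-3 A.

1.85×10^-3 A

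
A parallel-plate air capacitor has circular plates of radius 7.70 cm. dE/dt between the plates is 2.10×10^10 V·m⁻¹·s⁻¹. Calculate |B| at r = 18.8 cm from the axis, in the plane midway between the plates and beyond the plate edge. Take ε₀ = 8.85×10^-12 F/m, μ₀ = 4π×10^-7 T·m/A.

3.68×10^-9 T

Total displacement current: I_d = ε₀(πR²)(dE/dt) = (8.85×10^-12)(0.01863)(2.10×10^10) = 3.462×10^-3 A.
For r ≥ R the full I_d is enclosed: B = μ₀ I_d/(2πr) = (4π×10^-7)(3.462×10^-3)/(2π·0.188) = 3.68×10^-9 T.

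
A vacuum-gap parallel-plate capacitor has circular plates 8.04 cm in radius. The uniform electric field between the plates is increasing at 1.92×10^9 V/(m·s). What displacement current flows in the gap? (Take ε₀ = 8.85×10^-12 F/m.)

3.45×10^-4 A

With a uniform field, Φ_E = EA, so I_d = ε₀ A dE/dt = 3.45×10^-4 A.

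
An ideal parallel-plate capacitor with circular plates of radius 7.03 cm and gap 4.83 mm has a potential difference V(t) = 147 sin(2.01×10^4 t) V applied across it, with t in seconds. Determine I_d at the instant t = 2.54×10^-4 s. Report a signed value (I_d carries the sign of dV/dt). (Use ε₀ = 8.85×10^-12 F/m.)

C = ε₀A/d = (8.85×10^-12)(0.01553)/(4.83×10^-3) = 2.846×10^-11 F. dV/dt = V₀ω·cos(ωt); at ωt = 5.1054 rad this factor is 0.3830.
I_d = C dV/dt = (2.846×10^-11)(147)(2.01×10^4)(0.3830) = 3.22×10^-5 A.

3.22×10^-5 A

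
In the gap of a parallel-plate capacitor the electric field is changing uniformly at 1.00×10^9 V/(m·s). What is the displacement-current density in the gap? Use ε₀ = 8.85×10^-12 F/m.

8.85×10^-3 A/m²

J_d = ε₀ ∂E/∂t, so J_d = 8.85×10^-3 A/m².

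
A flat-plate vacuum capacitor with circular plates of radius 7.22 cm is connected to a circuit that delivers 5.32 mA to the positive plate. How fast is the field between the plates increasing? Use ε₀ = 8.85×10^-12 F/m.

By continuity, I_d in the gap equals the 5.32 mA flowing in the wire.
Inverting I_d = ε₀ A dE/dt gives dE/dt = 5.32×10^-3 / (8.85×10^-12 · 0.01638) = 3.67×10^10 V/(m·s).

3.67×10^10 V/(m·s)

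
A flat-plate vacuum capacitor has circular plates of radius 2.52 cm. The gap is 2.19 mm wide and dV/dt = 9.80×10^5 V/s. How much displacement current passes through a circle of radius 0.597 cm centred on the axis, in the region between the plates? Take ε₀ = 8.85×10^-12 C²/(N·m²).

4.43×10^-7 A

With E = V/d, dE/dt = 4.475×10^8 V/(m·s) and πR² = 1.995×10^-3 m², giving I_d = ε₀ πR² dE/dt = 7.901×10^-6 A.
The field is uniform, so I_d,enc = I_d (r/R)² = (7.901×10^-6)(0.597/2.52)² = 4.43×10^-7 A.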